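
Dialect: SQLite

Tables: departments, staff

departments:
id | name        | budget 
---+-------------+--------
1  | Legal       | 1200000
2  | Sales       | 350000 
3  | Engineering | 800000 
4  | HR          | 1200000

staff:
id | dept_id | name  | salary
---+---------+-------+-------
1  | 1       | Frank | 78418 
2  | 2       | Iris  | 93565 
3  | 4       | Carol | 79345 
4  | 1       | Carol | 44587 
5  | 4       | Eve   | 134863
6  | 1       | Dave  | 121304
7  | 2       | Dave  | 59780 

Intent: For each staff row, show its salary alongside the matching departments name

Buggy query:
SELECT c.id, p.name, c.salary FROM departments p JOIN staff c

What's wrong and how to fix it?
Bug: Missing join condition: each staff row is matched to all departments rows instead of just its own

Fix: Add ON c.dept_id = p.id to the JOIN

Corrected query:
SELECT c.id, p.name, c.salary FROM departments p JOIN staff c ON c.dept_id = p.id

Result:
id | name  | salary
---+-------+-------
1  | Legal | 78418 
2  | Sales | 93565 
3  | HR    | 79345 
4  | Legal | 44587 
5  | HR    | 134863
6  | Legal | 121304
7  | Sales | 59780 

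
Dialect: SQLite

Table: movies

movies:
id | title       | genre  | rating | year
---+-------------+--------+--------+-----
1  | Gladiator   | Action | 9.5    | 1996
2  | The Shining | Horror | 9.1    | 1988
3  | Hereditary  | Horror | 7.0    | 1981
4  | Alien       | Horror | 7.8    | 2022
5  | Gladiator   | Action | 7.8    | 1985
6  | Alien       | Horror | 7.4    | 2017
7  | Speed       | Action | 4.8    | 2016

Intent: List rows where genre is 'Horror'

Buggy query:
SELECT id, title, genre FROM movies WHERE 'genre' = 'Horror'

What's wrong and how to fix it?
Bug: 'genre' in single quotes is a string literal, not the column; the comparison is literal-vs-literal and never true

Fix: Reference the column as genre without single quotes

Corrected query:
SELECT id, title, genre FROM movies WHERE genre = 'Horror'

Result:
id | title       | genre 
---+-------------+-------
2  | The Shining | Horror
3  | Hereditary  | Horror
4  | Alien       | Horror
6  | Alien       | Horror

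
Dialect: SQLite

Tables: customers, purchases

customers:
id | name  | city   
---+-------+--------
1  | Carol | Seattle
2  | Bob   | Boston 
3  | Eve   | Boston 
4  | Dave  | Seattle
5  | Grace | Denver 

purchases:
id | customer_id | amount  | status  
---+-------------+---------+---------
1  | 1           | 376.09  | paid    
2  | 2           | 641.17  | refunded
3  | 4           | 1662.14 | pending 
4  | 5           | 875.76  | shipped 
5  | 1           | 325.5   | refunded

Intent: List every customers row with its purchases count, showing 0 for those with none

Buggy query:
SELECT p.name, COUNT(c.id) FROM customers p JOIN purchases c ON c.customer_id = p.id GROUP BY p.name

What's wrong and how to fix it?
Bug: An inner join excludes parents with zero children

Fix: Switch to LEFT JOIN to retain unmatched parent rows

Corrected query:
SELECT p.name, COUNT(c.id) FROM customers p LEFT JOIN purchases c ON c.customer_id = p.id GROUP BY p.name

Result:
name  | COUNT(c.id)
------+------------
Bob   | 1          
Carol | 2          
Dave  | 1          
Eve   | 0          
Grace | 1          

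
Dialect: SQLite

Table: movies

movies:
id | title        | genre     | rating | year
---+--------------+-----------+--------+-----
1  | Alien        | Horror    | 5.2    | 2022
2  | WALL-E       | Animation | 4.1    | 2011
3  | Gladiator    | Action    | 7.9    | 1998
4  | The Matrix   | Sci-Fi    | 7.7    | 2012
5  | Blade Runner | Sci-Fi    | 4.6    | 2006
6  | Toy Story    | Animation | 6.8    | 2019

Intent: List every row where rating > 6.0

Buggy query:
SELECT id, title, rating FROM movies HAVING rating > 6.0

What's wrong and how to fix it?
Bug: HAVING filters the output of aggregation, but this query has no GROUP BY and no aggregate functions, so SQLite rejects it (HAVING clause on a non-aggregate query); the condition here is per row

Fix: Replace HAVING with WHERE since the condition applies to individual rows

Corrected query:
SELECT id, title, rating FROM movies WHERE rating > 6.0

Result:
id | title      | rating
---+------------+-------
3  | Gladiator  | 7.9   
4  | The Matrix | 7.7   
6  | Toy Story  | 6.8   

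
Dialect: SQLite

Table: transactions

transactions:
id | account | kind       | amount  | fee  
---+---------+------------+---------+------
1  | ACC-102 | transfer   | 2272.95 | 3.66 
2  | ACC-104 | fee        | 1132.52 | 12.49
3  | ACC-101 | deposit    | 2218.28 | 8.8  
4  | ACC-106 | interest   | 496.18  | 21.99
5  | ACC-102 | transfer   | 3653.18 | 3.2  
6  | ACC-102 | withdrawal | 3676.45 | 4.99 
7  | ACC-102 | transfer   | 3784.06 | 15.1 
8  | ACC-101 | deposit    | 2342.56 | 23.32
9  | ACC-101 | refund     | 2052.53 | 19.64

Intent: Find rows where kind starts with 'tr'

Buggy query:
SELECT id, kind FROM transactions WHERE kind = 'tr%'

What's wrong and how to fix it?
Bug: '=' compares the literal string including the % character; pattern matching needs LIKE

Fix: Use LIKE for wildcard pattern matching

Corrected query:
SELECT id, kind FROM transactions WHERE kind LIKE 'tr%'

Result:
id | kind    
---+---------
1  | transfer
5  | transfer
7  | transfer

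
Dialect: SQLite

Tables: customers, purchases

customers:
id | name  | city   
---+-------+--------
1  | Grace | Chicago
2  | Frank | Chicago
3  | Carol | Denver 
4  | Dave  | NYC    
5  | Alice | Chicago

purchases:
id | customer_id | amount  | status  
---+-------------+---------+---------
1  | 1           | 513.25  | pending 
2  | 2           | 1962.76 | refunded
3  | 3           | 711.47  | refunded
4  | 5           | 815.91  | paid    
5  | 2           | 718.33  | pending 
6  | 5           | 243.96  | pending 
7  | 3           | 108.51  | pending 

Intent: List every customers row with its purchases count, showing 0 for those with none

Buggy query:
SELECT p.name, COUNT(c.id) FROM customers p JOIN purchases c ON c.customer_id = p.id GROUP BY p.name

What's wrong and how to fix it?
Bug: INNER JOIN drops customers rows that have no matching purchases rows

Fix: Switch to LEFT JOIN to retain unmatched parent rows

Corrected query:
SELECT p.name, COUNT(c.id) FROM customers p LEFT JOIN purchases c ON c.customer_id = p.id GROUP BY p.name

Result:
name  | COUNT(c.id)
------+------------
Alice | 2          
Carol | 2          
Dave  | 0          
Frank | 2          
Grace | 1          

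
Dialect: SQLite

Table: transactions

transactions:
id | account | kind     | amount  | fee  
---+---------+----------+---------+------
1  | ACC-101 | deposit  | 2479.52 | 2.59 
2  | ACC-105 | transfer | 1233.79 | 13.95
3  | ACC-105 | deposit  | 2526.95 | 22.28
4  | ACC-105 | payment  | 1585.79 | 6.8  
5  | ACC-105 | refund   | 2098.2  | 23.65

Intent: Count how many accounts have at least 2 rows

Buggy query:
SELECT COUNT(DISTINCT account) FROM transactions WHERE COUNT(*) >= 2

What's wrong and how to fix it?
Bug: WHERE filters individual rows, not groups, so a group-level COUNT is invalid there

Fix: Group first with HAVING COUNT(*) >= 2, then COUNT the resulting groups

Corrected query:
SELECT COUNT(*) FROM (SELECT account FROM transactions GROUP BY account HAVING COUNT(*) >= 2)

Result:
COUNT(*)
--------
1       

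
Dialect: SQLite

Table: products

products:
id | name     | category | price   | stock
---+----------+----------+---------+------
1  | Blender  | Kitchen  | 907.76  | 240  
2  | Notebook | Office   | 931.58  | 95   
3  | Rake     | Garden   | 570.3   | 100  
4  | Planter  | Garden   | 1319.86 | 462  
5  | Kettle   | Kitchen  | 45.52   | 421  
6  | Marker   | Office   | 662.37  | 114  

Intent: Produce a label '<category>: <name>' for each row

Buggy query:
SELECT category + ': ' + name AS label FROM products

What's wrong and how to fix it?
Bug: '+' is numeric addition; on text columns SQLite converts them to 0 instead of concatenating

Fix: Use the || operator for string concatenation

Corrected query:
SELECT category || ': ' || name AS label FROM products

Result:
label           
----------------
Kitchen: Blender
Office: Notebook
Garden: Rake    
Garden: Planter 
Kitchen: Kettle 
Office: Marker  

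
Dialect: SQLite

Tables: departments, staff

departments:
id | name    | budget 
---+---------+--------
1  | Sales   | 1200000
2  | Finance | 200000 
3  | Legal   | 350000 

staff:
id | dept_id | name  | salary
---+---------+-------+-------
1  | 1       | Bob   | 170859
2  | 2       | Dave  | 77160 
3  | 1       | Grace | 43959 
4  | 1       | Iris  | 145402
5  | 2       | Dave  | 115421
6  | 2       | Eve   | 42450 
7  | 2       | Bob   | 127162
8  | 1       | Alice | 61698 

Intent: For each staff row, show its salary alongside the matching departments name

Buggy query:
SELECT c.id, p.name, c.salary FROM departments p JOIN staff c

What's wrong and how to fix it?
Bug: JOIN with no ON clause produces a cartesian product; every staff row pairs with every departments row

Fix: Add ON c.dept_id = p.id to the JOIN

Corrected query:
SELECT c.id, p.name, c.salary FROM departments p JOIN staff c ON c.dept_id = p.id

Result:
id | name    | salary
---+---------+-------
1  | Sales   | 170859
2  | Finance | 77160 
3  | Sales   | 43959 
4  | Sales   | 145402
5  | Finance | 115421
6  | Finance | 42450 
7  | Finance | 127162
8  | Sales   | 61698 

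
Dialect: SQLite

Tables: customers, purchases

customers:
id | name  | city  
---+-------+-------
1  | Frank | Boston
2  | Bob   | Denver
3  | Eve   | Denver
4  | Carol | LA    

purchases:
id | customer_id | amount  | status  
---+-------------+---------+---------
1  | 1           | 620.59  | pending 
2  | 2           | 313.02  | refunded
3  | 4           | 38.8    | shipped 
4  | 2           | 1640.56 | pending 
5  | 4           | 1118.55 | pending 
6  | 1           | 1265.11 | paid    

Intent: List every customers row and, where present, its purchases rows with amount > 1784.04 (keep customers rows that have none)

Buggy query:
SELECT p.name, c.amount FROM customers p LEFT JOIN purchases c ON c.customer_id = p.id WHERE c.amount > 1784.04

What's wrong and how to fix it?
Bug: A WHERE condition on the right-hand table after LEFT JOIN drops unmatched parents

Fix: Put 'c.amount > 1784.04' in the JOIN's ON clause instead of WHERE

Corrected query:
SELECT p.name, c.amount FROM customers p LEFT JOIN purchases c ON c.customer_id = p.id AND c.amount > 1784.04

Result:
name  | amount
------+-------
Frank | NULL  
Bob   | NULL  
Eve   | NULL  
Carol | NULL  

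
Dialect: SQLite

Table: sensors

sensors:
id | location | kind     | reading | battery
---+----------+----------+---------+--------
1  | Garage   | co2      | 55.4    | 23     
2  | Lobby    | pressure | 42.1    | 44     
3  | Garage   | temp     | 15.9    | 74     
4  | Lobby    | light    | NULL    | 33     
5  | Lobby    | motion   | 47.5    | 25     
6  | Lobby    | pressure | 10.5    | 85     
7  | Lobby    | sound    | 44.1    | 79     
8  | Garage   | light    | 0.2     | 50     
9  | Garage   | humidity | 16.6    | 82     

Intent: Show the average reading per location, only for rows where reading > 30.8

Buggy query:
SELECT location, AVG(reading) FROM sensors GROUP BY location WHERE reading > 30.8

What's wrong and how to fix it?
Bug: Row-level WHERE must come before GROUP BY in the clause order

Fix: Place WHERE between FROM and GROUP BY

Corrected query:
SELECT location, AVG(reading) FROM sensors WHERE reading > 30.8 GROUP BY location

Result:
location | AVG(reading)
---------+-------------
Garage   | 55.4        
Lobby    | 44.566667   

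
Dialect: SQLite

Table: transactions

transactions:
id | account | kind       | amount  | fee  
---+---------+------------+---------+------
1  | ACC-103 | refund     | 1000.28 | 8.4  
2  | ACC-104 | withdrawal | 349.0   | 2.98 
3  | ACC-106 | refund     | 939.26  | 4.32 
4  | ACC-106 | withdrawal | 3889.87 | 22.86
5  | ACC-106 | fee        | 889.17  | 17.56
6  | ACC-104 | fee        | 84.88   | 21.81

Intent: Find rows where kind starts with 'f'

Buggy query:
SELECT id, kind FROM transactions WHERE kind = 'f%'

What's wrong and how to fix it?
Bug: '=' compares the literal string including the % character; pattern matching needs LIKE

Fix: Replace '=' with LIKE so 'f%' is treated as a pattern

Corrected query:
SELECT id, kind FROM transactions WHERE kind LIKE 'f%'

Result:
id | kind
---+-----
5  | fee 
6  | fee 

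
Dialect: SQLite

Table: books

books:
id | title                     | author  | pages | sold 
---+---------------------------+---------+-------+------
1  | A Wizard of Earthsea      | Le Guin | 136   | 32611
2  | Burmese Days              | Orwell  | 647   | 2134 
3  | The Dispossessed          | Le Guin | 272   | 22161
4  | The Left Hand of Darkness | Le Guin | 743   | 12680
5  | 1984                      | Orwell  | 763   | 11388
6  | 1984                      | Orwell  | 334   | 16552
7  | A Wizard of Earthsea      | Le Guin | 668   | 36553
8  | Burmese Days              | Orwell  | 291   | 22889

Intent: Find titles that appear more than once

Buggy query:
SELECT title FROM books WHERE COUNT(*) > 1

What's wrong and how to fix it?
Bug: COUNT(*) is an aggregate and cannot be used in WHERE

Fix: Group first, then use HAVING for the count condition

Corrected query:
SELECT title FROM books GROUP BY title HAVING COUNT(*) > 1

Result:
title               
--------------------
1984                
A Wizard of Earthsea
Burmese Days        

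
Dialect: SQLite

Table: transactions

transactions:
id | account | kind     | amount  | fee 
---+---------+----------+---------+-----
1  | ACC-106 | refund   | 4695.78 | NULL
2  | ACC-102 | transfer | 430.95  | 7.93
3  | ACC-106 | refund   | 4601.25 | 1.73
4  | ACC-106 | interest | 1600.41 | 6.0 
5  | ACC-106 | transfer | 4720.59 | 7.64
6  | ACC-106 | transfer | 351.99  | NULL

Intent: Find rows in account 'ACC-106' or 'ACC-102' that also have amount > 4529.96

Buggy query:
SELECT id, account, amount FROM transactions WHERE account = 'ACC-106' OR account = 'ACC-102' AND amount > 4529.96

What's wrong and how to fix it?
Bug: AND binds tighter than OR, so this parses as account = 'ACC-106' OR (account = 'ACC-102' AND amount > 4529.96)

Fix: Add parentheses around the OR so the AND applies to both alternatives

Corrected query:
SELECT id, account, amount FROM transactions WHERE (account = 'ACC-106' OR account = 'ACC-102') AND amount > 4529.96

Result:
id | account | amount 
---+---------+--------
1  | ACC-106 | 4695.78
3  | ACC-106 | 4601.25
5  | ACC-106 | 4720.59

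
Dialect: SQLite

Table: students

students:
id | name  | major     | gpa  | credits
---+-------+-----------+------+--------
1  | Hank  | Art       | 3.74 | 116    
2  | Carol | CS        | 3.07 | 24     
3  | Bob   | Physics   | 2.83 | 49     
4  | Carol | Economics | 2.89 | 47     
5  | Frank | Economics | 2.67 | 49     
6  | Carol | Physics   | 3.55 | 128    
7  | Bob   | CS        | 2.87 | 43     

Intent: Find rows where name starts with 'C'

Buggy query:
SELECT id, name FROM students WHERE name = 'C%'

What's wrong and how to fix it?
Bug: Wildcards only work with LIKE; '=' treats '%' as a literal character

Fix: Use LIKE for wildcard pattern matching

Corrected query:
SELECT id, name FROM students WHERE name LIKE 'C%'

Result:
id | name 
---+------
2  | Carol
4  | Carol
6  | Carol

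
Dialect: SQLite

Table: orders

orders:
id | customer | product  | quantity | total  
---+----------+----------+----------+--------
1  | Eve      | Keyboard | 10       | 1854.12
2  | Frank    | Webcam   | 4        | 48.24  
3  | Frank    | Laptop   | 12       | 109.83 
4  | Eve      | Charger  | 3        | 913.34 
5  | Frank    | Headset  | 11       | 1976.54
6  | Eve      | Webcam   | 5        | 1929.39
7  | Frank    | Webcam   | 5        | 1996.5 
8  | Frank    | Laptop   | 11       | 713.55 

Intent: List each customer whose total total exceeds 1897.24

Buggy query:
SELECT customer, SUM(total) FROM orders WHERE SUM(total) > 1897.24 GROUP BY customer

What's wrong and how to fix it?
Bug: Aggregate functions cannot appear in a WHERE clause

Fix: Use HAVING (which filters groups after aggregation) instead of WHERE

Corrected query:
SELECT customer, SUM(total) FROM orders GROUP BY customer HAVING SUM(total) > 1897.24

Result:
customer | SUM(total)
---------+-----------
Eve      | 4696.85   
Frank    | 4844.66   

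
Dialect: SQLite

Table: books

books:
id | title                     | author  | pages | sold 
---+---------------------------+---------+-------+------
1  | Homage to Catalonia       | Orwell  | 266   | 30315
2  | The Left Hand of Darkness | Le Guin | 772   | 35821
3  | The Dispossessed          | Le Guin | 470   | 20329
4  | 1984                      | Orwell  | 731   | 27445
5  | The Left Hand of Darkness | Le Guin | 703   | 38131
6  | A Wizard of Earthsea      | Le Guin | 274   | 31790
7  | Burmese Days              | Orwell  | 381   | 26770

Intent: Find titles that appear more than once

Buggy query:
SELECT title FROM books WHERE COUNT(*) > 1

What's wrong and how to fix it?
Bug: COUNT(*) is an aggregate and cannot be used in WHERE

Fix: GROUP BY title, then filter groups with HAVING COUNT(*) > 1

Corrected query:
SELECT title FROM books GROUP BY title HAVING COUNT(*) > 1

Result:
title                    
-------------------------
The Left Hand of Darkness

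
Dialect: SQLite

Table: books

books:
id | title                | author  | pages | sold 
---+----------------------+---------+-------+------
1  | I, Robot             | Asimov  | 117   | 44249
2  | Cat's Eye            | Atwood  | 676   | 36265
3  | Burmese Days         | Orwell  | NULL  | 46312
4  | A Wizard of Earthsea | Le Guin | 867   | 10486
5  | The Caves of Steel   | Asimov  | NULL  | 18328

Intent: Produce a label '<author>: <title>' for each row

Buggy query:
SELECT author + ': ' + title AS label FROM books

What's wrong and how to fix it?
Bug: '+' is numeric addition; on text columns SQLite converts them to 0 instead of concatenating

Fix: Replace + with || to concatenate text

Corrected query:
SELECT author || ': ' || title AS label FROM books

Result:
label                        
-----------------------------
Asimov: I, Robot             
Atwood: Cat's Eye            
Orwell: Burmese Days         
Le Guin: A Wizard of Earthsea
Asimov: The Caves of Steel   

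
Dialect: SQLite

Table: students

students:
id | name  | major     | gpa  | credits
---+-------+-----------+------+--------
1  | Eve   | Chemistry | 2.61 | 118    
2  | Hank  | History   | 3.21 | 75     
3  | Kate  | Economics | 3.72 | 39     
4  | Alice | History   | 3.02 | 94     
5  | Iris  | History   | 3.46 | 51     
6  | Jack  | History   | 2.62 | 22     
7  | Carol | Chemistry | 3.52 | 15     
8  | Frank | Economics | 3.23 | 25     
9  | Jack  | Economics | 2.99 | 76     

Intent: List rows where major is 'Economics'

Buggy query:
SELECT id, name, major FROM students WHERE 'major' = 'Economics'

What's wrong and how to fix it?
Bug: 'major' in single quotes is a string literal, not the column; the comparison is literal-vs-literal and never true

Fix: Remove the quotes around the column name (or use double quotes for an identifier)

Corrected query:
SELECT id, name, major FROM students WHERE major = 'Economics'

Result:
id | name  | major    
---+-------+----------
3  | Kate  | Economics
8  | Frank | Economics
9  | Jack  | Economics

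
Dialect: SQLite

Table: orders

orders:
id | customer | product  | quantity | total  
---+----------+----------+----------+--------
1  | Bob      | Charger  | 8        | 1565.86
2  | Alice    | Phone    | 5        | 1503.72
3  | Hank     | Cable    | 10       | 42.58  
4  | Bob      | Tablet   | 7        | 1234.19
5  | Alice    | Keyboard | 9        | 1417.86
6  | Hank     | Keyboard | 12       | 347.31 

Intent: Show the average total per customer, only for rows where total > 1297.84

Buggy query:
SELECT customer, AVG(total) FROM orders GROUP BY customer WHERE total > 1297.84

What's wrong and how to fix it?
Bug: Row-level WHERE must come before GROUP BY in the clause order

Fix: Move the WHERE clause before GROUP BY

Corrected query:
SELECT customer, AVG(total) FROM orders WHERE total > 1297.84 GROUP BY customer

Result:
customer | AVG(total)
---------+-----------
Alice    | 1460.79   
Bob      | 1565.86   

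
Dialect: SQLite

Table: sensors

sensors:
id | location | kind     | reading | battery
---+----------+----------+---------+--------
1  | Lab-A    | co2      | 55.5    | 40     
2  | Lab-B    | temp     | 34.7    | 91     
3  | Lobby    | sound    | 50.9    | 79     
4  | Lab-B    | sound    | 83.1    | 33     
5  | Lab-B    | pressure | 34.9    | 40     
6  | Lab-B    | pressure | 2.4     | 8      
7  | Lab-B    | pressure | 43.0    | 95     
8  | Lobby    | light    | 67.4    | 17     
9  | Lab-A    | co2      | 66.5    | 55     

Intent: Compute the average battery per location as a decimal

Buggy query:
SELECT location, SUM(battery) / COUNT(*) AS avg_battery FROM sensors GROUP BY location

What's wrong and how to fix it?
Bug: Both operands are integers, so '/' performs integer division and truncates

Fix: Multiply by 1.0 (or CAST to REAL) to force floating-point division

Corrected query:
SELECT location, SUM(battery) * 1.0 / COUNT(*) AS avg_battery FROM sensors GROUP BY location

Result:
location | avg_battery
---------+------------
Lab-A    | 47.5       
Lab-B    | 53.4       
Lobby    | 48         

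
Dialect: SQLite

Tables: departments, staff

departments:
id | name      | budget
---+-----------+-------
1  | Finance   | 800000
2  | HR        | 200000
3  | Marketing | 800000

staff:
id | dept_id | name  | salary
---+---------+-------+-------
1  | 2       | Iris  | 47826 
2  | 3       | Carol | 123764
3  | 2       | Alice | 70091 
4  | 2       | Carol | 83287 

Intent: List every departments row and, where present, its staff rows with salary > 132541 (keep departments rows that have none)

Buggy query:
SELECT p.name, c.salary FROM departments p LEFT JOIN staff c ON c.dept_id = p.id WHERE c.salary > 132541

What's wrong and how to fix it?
Bug: A WHERE condition on the right-hand table after LEFT JOIN drops unmatched parents

Fix: Put 'c.salary > 132541' in the JOIN's ON clause instead of WHERE

Corrected query:
SELECT p.name, c.salary FROM departments p LEFT JOIN staff c ON c.dept_id = p.id AND c.salary > 132541

Result:
name      | salary
----------+-------
Finance   | NULL  
HR        | NULL  
Marketing | NULL  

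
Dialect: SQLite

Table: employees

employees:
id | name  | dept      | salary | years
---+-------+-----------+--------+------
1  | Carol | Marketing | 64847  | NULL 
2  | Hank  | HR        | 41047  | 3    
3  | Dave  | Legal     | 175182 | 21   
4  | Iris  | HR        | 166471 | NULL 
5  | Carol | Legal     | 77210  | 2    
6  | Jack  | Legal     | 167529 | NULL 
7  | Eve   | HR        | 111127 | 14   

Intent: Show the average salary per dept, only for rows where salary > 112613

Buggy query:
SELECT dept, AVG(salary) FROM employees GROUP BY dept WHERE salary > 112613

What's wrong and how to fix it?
Bug: Row-level WHERE must come before GROUP BY in the clause order

Fix: Move the WHERE clause before GROUP BY

Corrected query:
SELECT dept, AVG(salary) FROM employees WHERE salary > 112613 GROUP BY dept

Result:
dept  | AVG(salary)
------+------------
HR    | 166471     
Legal | 171355.5   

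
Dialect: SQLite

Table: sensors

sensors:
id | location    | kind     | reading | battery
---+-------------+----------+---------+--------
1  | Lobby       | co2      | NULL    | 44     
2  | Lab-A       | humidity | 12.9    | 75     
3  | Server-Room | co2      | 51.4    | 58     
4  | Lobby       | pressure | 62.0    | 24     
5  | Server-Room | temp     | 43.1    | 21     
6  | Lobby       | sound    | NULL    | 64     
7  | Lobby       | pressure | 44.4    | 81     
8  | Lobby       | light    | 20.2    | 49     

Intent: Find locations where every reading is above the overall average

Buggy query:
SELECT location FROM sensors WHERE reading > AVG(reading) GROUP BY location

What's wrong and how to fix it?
Bug: AVG() is an aggregate; it can't sit directly in WHERE

Fix: Use a subquery for AVG and a HAVING MIN(...) filter so the condition holds for every row in the group

Corrected query:
SELECT location FROM sensors GROUP BY location HAVING MIN(reading) > (SELECT AVG(reading) FROM sensors)

Result:
location   
-----------
Server-Room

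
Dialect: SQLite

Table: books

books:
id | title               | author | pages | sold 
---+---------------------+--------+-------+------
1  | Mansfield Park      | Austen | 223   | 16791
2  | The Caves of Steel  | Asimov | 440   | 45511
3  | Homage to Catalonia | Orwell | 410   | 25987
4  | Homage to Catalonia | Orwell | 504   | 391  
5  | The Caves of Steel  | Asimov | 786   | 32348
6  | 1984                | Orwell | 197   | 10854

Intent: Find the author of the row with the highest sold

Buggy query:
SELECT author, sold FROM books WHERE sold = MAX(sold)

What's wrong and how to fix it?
Bug: WHERE is evaluated per row; an aggregate over the whole table isn't defined there

Fix: Wrap MAX in a scalar subquery so WHERE compares against a single value

Corrected query:
SELECT author, sold FROM books WHERE sold = (SELECT MAX(sold) FROM books)

Result:
author | sold 
-------+------
Asimov | 45511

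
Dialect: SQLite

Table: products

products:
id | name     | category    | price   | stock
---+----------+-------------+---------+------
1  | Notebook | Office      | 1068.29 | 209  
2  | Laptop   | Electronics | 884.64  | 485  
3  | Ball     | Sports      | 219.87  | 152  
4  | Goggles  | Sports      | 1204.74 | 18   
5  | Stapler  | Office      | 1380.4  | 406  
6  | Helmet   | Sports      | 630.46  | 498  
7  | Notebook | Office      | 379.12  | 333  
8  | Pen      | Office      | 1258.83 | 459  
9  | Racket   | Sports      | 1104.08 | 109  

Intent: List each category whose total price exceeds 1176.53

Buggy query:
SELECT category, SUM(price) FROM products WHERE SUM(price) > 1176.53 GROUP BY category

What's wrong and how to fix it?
Bug: WHERE runs before GROUP BY, so aggregates aren't available there

Fix: Use HAVING (which filters groups after aggregation) instead of WHERE

Corrected query:
SELECT category, SUM(price) FROM products GROUP BY category HAVING SUM(price) > 1176.53

Result:
category | SUM(price)
---------+-----------
Office   | 4086.64   
Sports   | 3159.15   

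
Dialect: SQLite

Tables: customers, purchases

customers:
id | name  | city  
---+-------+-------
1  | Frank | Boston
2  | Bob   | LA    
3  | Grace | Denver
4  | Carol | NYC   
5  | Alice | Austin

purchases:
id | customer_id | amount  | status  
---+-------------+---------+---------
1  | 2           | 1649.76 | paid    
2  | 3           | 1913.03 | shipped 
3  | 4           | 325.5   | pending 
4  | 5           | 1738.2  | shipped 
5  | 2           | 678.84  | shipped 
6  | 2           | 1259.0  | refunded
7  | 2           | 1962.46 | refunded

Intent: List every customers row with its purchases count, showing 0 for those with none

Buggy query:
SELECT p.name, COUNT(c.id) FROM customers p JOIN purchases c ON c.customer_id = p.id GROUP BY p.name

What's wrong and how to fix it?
Bug: An inner join excludes parents with zero children

Fix: Use LEFT JOIN so parents without children still appear (COUNT(c.id) gives 0)

Corrected query:
SELECT p.name, COUNT(c.id) FROM customers p LEFT JOIN purchases c ON c.customer_id = p.id GROUP BY p.name

Result:
name  | COUNT(c.id)
------+------------
Alice | 1          
Bob   | 4          
Carol | 1          
Frank | 0          
Grace | 1          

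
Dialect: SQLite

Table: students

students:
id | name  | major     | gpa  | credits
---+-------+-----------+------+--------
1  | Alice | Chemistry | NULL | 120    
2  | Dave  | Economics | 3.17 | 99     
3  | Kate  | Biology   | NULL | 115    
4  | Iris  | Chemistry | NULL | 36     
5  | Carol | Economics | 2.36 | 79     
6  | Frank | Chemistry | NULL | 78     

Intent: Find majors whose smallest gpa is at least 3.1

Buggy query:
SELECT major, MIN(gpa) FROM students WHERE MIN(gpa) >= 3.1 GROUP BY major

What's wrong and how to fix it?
Bug: MIN() in WHERE is a misuse of aggregate

Fix: Replace WHERE with HAVING after the GROUP BY

Corrected query:
SELECT major, MIN(gpa) FROM students GROUP BY major HAVING MIN(gpa) >= 3.1

Result:
(no rows)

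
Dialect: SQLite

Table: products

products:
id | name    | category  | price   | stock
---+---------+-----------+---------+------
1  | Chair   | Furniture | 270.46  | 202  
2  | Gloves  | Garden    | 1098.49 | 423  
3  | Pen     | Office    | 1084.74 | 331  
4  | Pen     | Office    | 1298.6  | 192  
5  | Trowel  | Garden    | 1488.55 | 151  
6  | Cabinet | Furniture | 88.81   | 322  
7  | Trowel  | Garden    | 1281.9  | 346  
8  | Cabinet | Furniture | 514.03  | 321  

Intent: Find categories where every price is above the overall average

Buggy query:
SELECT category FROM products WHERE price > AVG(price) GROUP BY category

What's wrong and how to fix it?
Bug: WHERE evaluates per row before aggregation, so AVG() is unavailable

Fix: Use a subquery for AVG and a HAVING MIN(...) filter so the condition holds for every row in the group

Corrected query:
SELECT category FROM products GROUP BY category HAVING MIN(price) > (SELECT AVG(price) FROM products)

Result:
category
--------
Garden  
Office  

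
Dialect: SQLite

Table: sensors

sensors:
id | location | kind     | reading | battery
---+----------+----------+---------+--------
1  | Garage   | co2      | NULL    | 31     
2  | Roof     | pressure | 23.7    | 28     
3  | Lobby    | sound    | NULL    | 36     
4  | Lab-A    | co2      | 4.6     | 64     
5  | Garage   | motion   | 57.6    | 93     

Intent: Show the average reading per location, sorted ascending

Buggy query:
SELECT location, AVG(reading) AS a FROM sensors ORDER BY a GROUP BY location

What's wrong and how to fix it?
Bug: GROUP BY must precede ORDER BY

Fix: Reorder: SELECT … FROM … GROUP BY … ORDER BY …

Corrected query:
SELECT location, AVG(reading) AS a FROM sensors GROUP BY location ORDER BY a

Result:
location | a   
---------+-----
Lobby    | NULL
Lab-A    | 4.6 
Roof     | 23.7
Garage   | 57.6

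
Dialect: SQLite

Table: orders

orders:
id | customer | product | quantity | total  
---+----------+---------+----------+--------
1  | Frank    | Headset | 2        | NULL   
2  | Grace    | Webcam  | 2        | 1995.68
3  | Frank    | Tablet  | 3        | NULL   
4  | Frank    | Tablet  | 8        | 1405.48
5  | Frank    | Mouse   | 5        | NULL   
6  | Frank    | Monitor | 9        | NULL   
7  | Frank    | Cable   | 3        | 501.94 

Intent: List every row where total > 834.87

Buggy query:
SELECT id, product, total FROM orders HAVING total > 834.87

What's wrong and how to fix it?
Bug: This is a non-aggregate query (no GROUP BY, no aggregates), so in SQLite the HAVING clause is invalid here; a row-level condition belongs in WHERE

Fix: Replace HAVING with WHERE since the condition applies to individual rows

Corrected query:
SELECT id, product, total FROM orders WHERE total > 834.87

Result:
id | product | total  
---+---------+--------
2  | Webcam  | 1995.68
4  | Tablet  | 1405.48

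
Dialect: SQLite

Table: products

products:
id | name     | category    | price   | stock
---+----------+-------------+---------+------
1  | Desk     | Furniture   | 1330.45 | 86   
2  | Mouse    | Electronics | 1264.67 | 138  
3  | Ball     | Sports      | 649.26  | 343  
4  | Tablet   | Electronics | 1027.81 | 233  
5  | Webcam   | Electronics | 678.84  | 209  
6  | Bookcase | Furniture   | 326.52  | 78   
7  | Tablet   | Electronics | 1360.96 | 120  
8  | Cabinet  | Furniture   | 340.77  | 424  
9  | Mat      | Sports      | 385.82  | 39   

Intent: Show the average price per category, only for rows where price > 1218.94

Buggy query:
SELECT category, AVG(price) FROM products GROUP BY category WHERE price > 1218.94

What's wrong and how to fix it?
Bug: WHERE cannot follow GROUP BY

Fix: Move the WHERE clause before GROUP BY

Corrected query:
SELECT category, AVG(price) FROM products WHERE price > 1218.94 GROUP BY category

Result:
category    | AVG(price)
------------+-----------
Electronics | 1312.815  
Furniture   | 1330.45   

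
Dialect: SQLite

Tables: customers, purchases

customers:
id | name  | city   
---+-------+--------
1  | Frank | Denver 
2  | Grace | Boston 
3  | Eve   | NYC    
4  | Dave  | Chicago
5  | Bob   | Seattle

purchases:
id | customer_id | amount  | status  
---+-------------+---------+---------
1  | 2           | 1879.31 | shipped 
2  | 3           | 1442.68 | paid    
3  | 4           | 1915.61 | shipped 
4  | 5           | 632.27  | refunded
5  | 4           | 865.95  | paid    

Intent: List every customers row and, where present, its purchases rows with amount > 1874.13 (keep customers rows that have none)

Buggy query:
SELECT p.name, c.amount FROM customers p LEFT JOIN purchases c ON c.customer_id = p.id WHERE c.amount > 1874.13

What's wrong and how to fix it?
Bug: A WHERE condition on the right-hand table after LEFT JOIN drops unmatched parents

Fix: Put 'c.amount > 1874.13' in the JOIN's ON clause instead of WHERE

Corrected query:
SELECT p.name, c.amount FROM customers p LEFT JOIN purchases c ON c.customer_id = p.id AND c.amount > 1874.13

Result:
name  | amount 
------+--------
Frank | NULL   
Grace | 1879.31
Eve   | NULL   
Dave  | 1915.61
Bob   | NULL   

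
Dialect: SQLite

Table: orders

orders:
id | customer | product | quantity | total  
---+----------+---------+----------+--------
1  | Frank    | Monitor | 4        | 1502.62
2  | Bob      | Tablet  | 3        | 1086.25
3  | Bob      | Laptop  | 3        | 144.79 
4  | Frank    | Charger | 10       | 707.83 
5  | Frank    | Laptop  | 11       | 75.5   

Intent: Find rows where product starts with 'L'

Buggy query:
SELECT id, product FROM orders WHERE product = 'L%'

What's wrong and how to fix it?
Bug: Wildcards only work with LIKE; '=' treats '%' as a literal character

Fix: Use LIKE for wildcard pattern matching

Corrected query:
SELECT id, product FROM orders WHERE product LIKE 'L%'

Result:
id | product
---+--------
3  | Laptop 
5  | Laptop 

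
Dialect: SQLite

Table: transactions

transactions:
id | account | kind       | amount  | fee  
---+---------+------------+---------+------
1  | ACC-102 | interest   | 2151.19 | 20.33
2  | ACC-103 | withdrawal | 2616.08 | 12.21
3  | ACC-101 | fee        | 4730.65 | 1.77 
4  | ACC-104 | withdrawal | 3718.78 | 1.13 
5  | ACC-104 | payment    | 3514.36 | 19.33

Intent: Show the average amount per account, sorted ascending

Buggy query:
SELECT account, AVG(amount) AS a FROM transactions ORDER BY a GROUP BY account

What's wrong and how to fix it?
Bug: GROUP BY must precede ORDER BY

Fix: Move ORDER BY to the end, after GROUP BY

Corrected query:
SELECT account, AVG(amount) AS a FROM transactions GROUP BY account ORDER BY a

Result:
account | a      
--------+--------
ACC-102 | 2151.19
ACC-103 | 2616.08
ACC-104 | 3616.57
ACC-101 | 4730.65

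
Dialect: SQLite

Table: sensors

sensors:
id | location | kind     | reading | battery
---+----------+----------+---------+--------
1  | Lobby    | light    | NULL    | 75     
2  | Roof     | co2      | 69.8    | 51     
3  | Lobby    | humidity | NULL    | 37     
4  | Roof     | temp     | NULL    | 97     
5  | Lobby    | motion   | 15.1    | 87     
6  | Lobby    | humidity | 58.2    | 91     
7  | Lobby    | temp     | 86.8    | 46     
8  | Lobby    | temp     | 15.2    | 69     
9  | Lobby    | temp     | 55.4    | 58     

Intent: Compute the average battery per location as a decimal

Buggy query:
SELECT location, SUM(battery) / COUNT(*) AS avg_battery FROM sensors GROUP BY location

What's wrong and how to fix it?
Bug: Both operands are integers, so '/' performs integer division and truncates

Fix: Multiply by 1.0 (or CAST to REAL) to force floating-point division

Corrected query:
SELECT location, SUM(battery) * 1.0 / COUNT(*) AS avg_battery FROM sensors GROUP BY location

Result:
location | avg_battery
---------+------------
Lobby    | 66.142857  
Roof     | 74         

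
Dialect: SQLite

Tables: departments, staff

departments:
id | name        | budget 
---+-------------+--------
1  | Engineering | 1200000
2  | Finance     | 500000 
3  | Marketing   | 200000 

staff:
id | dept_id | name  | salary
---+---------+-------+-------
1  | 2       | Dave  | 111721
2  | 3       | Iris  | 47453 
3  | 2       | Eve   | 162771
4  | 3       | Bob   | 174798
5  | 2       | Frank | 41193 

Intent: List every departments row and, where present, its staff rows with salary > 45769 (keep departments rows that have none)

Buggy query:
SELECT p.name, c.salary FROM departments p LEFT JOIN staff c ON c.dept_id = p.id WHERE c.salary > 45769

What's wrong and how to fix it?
Bug: Filtering c.salary in WHERE discards the NULL rows produced by LEFT JOIN, turning it into an inner join

Fix: Put 'c.salary > 45769' in the JOIN's ON clause instead of WHERE

Corrected query:
SELECT p.name, c.salary FROM departments p LEFT JOIN staff c ON c.dept_id = p.id AND c.salary > 45769

Result:
name        | salary
------------+-------
Engineering | NULL  
Finance     | 111721
Finance     | 162771
Marketing   | 47453 
Marketing   | 174798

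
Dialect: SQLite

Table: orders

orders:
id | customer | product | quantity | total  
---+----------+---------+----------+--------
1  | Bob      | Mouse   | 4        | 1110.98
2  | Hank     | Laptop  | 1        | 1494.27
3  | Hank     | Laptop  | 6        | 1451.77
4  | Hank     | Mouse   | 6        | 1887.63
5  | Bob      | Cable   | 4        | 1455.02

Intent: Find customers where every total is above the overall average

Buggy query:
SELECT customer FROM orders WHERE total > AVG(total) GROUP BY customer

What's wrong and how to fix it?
Bug: WHERE evaluates per row before aggregation, so AVG() is unavailable

Fix: Compute the overall average in a scalar subquery and compare each group's MIN against it in HAVING

Corrected query:
SELECT customer FROM orders GROUP BY customer HAVING MIN(total) > (SELECT AVG(total) FROM orders)

Result:
(no rows)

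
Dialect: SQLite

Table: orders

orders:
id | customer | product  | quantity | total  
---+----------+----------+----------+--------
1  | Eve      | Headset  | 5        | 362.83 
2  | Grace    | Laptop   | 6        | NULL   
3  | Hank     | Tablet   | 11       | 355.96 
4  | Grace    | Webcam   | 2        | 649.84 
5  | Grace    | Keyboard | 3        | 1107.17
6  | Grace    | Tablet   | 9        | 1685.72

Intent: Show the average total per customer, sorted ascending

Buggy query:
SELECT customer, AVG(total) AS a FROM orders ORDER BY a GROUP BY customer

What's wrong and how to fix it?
Bug: GROUP BY must precede ORDER BY

Fix: Reorder: SELECT … FROM … GROUP BY … ORDER BY …

Corrected query:
SELECT customer, AVG(total) AS a FROM orders GROUP BY customer ORDER BY a

Result:
customer | a          
---------+------------
Hank     | 355.96     
Eve      | 362.83     
Grace    | 1147.576667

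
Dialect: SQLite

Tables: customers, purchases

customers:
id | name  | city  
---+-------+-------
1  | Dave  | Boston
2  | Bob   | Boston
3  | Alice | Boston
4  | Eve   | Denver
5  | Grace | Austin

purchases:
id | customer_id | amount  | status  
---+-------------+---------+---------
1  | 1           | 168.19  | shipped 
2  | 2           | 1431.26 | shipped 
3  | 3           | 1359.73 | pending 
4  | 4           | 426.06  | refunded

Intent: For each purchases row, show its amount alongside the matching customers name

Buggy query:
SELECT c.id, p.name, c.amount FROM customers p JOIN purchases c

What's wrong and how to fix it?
Bug: Missing join condition: each purchases row is matched to all customers rows instead of just its own

Fix: Specify the join condition linking the foreign key to the parent id

Corrected query:
SELECT c.id, p.name, c.amount FROM customers p JOIN purchases c ON c.customer_id = p.id

Result:
id | name  | amount 
---+-------+--------
1  | Dave  | 168.19 
2  | Bob   | 1431.26
3  | Alice | 1359.73
4  | Eve   | 426.06 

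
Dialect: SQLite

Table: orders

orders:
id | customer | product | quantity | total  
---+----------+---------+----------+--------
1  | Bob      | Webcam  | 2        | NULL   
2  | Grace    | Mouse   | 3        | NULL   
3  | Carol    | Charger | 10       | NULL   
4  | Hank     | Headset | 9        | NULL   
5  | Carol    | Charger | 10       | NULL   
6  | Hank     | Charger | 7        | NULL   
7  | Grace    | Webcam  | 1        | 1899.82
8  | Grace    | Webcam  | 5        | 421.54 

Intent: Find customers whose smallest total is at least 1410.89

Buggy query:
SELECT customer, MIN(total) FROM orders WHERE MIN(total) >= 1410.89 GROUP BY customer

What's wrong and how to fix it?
Bug: Aggregates like MIN are computed per group after WHERE runs

Fix: Replace WHERE with HAVING after the GROUP BY

Corrected query:
SELECT customer, MIN(total) FROM orders GROUP BY customer HAVING MIN(total) >= 1410.89

Result:
(no rows)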